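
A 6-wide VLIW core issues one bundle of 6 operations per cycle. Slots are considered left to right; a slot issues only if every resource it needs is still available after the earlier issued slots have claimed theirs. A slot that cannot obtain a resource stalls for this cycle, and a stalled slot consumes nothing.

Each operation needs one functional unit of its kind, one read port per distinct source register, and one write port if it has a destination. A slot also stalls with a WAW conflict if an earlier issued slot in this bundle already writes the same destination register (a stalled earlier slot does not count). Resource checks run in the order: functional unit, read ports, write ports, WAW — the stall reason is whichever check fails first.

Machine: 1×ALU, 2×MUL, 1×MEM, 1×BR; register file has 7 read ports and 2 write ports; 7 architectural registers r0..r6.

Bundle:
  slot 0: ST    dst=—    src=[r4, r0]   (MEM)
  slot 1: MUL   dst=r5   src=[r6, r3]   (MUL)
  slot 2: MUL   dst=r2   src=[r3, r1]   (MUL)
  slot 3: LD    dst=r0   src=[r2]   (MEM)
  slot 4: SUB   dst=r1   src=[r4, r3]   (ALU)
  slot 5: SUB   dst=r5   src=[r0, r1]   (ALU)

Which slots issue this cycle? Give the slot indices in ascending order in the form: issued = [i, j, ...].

  0. MEM ⇒ go  {1A/2Mu/0Ld/1B | 5r 2w}
  1. MUL→r5 ⇒ go  {1A/1Mu/0Ld/1B | 3r 1w}
  2. MUL→r2 ⇒ go  {1A/0Mu/0Ld/1B | 1r 0w}
  3. MEM→r0 ⇒ no(FU)  {1A/0Mu/0Ld/1B | 1r 0w}
  4. ALU→r1 ⇒ no(RD_PORT)  {1A/0Mu/0Ld/1B | 1r 0w}
  5. ALU→r5 ⇒ no(RD_PORT)  {1A/0Mu/0Ld/1B | 1r 0w}

issued = [0, 1, 2]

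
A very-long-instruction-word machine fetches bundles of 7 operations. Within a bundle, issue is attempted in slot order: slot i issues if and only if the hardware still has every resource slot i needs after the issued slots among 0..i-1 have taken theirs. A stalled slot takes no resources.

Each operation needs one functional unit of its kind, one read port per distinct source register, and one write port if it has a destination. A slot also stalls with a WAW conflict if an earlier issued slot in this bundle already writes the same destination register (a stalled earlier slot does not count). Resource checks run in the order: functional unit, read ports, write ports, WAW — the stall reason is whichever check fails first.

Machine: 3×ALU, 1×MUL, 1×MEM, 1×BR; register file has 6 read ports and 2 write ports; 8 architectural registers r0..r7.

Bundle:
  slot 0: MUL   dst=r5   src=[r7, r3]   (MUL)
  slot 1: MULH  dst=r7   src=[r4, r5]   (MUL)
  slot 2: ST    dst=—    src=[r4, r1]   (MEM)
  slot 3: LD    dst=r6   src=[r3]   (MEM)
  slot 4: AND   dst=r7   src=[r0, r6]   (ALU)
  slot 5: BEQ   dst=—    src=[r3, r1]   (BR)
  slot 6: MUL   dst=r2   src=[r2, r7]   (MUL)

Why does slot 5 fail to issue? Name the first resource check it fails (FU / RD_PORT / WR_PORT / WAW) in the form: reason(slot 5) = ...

reason(slot 5) = RD_PORT

[0] MUL needs rd=2 wr=1: ok; after: ALU=3 MUL=0 MEM=1 BR=1, R=4, W=1
[1] MUL needs rd=2 wr=1: FU; after: ALU=3 MUL=0 MEM=1 BR=1, R=4, W=1
[2] MEM needs rd=2 wr=0: ok; after: ALU=3 MUL=0 MEM=0 BR=1, R=2, W=1
[3] MEM needs rd=1 wr=1: FU; after: ALU=3 MUL=0 MEM=0 BR=1, R=2, W=1
[4] ALU needs rd=2 wr=1: ok; after: ALU=2 MUL=0 MEM=0 BR=1, R=0, W=0
[5] BR needs rd=2 wr=0: RD_PORT; after: ALU=2 MUL=0 MEM=0 BR=1, R=0, W=0
[6] MUL needs rd=2 wr=1: FU; after: ALU=2 MUL=0 MEM=0 BR=1, R=0, W=0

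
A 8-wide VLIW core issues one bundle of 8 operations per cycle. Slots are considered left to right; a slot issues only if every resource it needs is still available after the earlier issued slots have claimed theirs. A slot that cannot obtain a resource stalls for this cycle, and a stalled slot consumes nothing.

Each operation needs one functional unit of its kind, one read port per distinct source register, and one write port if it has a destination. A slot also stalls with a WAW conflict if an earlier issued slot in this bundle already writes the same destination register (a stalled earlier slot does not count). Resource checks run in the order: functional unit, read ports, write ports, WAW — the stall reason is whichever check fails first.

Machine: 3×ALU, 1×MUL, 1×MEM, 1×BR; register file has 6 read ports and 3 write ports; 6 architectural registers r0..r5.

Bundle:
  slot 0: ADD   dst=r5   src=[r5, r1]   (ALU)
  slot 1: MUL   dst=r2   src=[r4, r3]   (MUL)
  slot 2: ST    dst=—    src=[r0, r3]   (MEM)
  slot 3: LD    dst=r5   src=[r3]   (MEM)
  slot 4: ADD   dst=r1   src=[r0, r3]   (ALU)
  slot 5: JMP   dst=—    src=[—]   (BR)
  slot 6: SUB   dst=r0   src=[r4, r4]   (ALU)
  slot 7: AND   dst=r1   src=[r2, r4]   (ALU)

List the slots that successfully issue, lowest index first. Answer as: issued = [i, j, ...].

issued = [0, 1, 2, 5]

[0] ALU needs rd=2 wr=1: ok; after: ALU=2 MUL=1 MEM=1 BR=1, R=4, W=2
[1] MUL needs rd=2 wr=1: ok; after: ALU=2 MUL=0 MEM=1 BR=1, R=2, W=1
[2] MEM needs rd=2 wr=0: ok; after: ALU=2 MUL=0 MEM=0 BR=1, R=0, W=1
[3] MEM needs rd=1 wr=1: FU; after: ALU=2 MUL=0 MEM=0 BR=1, R=0, W=1
[4] ALU needs rd=2 wr=1: RD_PORT; after: ALU=2 MUL=0 MEM=0 BR=1, R=0, W=1
[5] BR needs rd=0 wr=0: ok; after: ALU=2 MUL=0 MEM=0 BR=0, R=0, W=1
[6] ALU needs rd=1 wr=1: RD_PORT; after: ALU=2 MUL=0 MEM=0 BR=0, R=0, W=1
[7] ALU needs rd=2 wr=1: RD_PORT; after: ALU=2 MUL=0 MEM=0 BR=0, R=0, W=1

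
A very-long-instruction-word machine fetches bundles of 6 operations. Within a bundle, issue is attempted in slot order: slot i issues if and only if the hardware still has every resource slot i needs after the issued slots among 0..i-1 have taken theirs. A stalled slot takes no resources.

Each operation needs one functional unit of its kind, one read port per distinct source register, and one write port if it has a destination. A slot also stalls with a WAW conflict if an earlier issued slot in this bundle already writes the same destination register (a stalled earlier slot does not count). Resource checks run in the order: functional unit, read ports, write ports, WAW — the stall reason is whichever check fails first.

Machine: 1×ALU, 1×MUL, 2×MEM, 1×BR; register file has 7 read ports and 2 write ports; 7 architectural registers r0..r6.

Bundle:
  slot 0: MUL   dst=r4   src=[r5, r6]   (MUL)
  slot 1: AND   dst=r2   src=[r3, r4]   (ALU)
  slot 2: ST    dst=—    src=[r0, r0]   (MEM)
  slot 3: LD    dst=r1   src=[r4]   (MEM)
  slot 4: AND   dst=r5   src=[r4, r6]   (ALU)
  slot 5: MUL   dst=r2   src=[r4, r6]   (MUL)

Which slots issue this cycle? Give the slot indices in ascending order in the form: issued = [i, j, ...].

[0] MUL needs rd=2 wr=1: ok; after: ALU=1 MUL=0 MEM=2 BR=1, R=5, W=1
[1] ALU needs rd=2 wr=1: ok; after: ALU=0 MUL=0 MEM=2 BR=1, R=3, W=0
[2] MEM needs rd=1 wr=0: ok; after: ALU=0 MUL=0 MEM=1 BR=1, R=2, W=0
[3] MEM needs rd=1 wr=1: WR_PORT; after: ALU=0 MUL=0 MEM=1 BR=1, R=2, W=0
[4] ALU needs rd=2 wr=1: FU; after: ALU=0 MUL=0 MEM=1 BR=1, R=2, W=0
[5] MUL needs rd=2 wr=1: FU; after: ALU=0 MUL=0 MEM=1 BR=1, R=2, W=0

issued = [0, 1, 2]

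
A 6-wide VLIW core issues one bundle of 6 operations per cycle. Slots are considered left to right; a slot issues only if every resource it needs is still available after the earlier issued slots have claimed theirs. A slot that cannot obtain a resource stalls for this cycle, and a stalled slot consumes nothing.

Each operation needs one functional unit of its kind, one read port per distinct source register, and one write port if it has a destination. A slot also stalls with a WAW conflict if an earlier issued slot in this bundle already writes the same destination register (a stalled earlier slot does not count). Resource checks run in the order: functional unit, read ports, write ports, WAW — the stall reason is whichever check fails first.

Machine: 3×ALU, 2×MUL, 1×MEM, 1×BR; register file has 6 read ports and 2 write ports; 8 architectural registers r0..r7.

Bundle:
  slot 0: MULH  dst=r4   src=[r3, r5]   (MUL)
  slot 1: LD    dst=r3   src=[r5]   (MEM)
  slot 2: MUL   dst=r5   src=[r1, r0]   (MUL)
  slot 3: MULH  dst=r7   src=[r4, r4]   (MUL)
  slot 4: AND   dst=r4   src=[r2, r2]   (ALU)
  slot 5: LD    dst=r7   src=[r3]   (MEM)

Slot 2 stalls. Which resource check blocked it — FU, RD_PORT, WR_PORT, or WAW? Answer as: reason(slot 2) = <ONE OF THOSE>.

reason(slot 2) = WR_PORT

(0) want 1×MUL +2rd +1wr — yes → AL3|MU1|ME1|BR1|rd4|wr1
(1) want 1×MEM +1rd +1wr — yes → AL3|MU1|ME0|BR1|rd3|wr0
(2) want 1×MUL +2rd +1wr — WR_PORT → AL3|MU1|ME0|BR1|rd3|wr0
(3) want 1×MUL +1rd +1wr — WR_PORT → AL3|MU1|ME0|BR1|rd3|wr0
(4) want 1×ALU +1rd +1wr — WR_PORT → AL3|MU1|ME0|BR1|rd3|wr0
(5) want 1×MEM +1rd +1wr — FU → AL3|MU1|ME0|BR1|rd3|wr0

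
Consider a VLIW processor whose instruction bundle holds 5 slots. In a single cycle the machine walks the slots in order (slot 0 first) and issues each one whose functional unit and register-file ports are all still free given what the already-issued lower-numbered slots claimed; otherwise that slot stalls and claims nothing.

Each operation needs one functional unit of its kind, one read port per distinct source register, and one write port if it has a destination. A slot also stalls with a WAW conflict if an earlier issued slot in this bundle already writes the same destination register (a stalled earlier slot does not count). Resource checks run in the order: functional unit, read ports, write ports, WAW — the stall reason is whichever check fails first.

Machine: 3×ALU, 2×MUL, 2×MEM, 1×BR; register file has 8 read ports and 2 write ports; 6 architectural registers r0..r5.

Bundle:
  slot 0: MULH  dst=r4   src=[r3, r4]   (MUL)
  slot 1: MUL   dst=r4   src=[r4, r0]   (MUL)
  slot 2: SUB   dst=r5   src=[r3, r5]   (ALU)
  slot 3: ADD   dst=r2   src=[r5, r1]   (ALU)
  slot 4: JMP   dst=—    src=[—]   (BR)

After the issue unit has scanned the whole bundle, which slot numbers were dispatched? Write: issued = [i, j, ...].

(0) want 1×MUL +2rd +1wr — yes → AL3|MU1|ME2|BR1|rd6|wr1
(1) want 1×MUL +2rd +1wr — WAW → AL3|MU1|ME2|BR1|rd6|wr1
(2) want 1×ALU +2rd +1wr — yes → AL2|MU1|ME2|BR1|rd4|wr0
(3) want 1×ALU +2rd +1wr — WR_PORT → AL2|MU1|ME2|BR1|rd4|wr0
(4) want 1×BR +0rd +0wr — yes → AL2|MU1|ME2|BR0|rd4|wr0

issued = [0, 2, 4]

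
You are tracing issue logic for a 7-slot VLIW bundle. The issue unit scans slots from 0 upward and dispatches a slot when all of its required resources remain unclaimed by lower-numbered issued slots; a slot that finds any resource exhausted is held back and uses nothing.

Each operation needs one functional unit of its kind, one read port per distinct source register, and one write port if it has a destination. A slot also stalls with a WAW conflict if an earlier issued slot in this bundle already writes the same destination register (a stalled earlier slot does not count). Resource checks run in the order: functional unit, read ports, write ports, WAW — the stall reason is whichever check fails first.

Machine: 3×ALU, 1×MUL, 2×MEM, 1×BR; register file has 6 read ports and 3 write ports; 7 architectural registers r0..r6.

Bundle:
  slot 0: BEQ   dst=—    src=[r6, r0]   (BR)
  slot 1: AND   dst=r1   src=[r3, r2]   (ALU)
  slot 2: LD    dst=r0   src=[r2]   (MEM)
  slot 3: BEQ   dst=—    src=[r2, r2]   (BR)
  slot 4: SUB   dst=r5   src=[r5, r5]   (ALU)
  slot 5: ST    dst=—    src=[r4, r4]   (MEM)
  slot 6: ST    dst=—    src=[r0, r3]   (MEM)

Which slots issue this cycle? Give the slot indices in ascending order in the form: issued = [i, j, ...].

slot 0 (BR): ISSUE — free A3,Mu1,Ld2,B0 rp4 wp3
slot 1 (ALU): ISSUE — free A2,Mu1,Ld2,B0 rp2 wp2
slot 2 (MEM): ISSUE — free A2,Mu1,Ld1,B0 rp1 wp1
slot 3 (BR): stall FU — free A2,Mu1,Ld1,B0 rp1 wp1
slot 4 (ALU): ISSUE — free A1,Mu1,Ld1,B0 rp0 wp0
slot 5 (MEM): stall RD_PORT — free A1,Mu1,Ld1,B0 rp0 wp0
slot 6 (MEM): stall RD_PORT — free A1,Mu1,Ld1,B0 rp0 wp0

issued = [0, 1, 2, 4]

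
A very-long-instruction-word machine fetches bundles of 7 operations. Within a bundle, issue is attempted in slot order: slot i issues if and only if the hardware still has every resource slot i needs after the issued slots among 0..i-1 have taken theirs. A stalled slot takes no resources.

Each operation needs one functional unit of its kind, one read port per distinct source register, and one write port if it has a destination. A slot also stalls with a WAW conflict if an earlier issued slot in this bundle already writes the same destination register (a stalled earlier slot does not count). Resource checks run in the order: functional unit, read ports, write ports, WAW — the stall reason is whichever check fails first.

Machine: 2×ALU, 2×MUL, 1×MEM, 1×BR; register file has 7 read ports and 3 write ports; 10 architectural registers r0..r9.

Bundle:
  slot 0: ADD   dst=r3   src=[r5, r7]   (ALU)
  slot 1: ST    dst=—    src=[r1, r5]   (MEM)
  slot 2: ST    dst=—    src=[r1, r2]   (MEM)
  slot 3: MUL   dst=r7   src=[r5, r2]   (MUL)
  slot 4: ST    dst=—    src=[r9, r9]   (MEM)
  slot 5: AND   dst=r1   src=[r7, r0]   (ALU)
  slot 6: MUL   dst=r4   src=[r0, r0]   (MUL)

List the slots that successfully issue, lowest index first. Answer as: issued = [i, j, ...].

issued = [0, 1, 3, 6]

#0 ALU src=r5,r7 dispatched  <A:1 Mu:2 Ld:1 B:1 rd:5 wr:2>
#1 MEM src=r1,r5 dispatched  <A:1 Mu:2 Ld:0 B:1 rd:3 wr:2>
#2 MEM src=r1,r2 held:FU  <A:1 Mu:2 Ld:0 B:1 rd:3 wr:2>
#3 MUL src=r5,r2 dispatched  <A:1 Mu:1 Ld:0 B:1 rd:1 wr:1>
#4 MEM src=r9,r9 held:FU  <A:1 Mu:1 Ld:0 B:1 rd:1 wr:1>
#5 ALU src=r7,r0 held:RD_PORT  <A:1 Mu:1 Ld:0 B:1 rd:1 wr:1>
#6 MUL src=r0,r0 dispatched  <A:1 Mu:0 Ld:0 B:1 rd:0 wr:0>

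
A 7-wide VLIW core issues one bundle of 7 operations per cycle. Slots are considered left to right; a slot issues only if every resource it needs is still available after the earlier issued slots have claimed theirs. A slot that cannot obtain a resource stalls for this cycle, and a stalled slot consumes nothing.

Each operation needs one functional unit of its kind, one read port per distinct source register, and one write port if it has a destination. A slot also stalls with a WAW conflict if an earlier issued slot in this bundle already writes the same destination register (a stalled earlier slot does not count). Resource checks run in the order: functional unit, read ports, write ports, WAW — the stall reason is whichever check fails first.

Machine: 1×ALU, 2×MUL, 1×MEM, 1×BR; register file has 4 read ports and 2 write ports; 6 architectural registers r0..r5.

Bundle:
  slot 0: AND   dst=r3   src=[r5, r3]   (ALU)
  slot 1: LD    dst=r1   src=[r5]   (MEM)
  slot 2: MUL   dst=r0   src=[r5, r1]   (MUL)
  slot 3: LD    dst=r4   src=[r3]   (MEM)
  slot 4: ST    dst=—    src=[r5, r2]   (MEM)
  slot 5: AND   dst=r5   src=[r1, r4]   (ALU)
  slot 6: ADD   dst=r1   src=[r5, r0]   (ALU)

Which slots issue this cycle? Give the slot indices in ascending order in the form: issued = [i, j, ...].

(0) want 1×ALU +2rd +1wr — yes → AL0|MU2|ME1|BR1|rd2|wr1
(1) want 1×MEM +1rd +1wr — yes → AL0|MU2|ME0|BR1|rd1|wr0
(2) want 1×MUL +2rd +1wr — RD_PORT → AL0|MU2|ME0|BR1|rd1|wr0
(3) want 1×MEM +1rd +1wr — FU → AL0|MU2|ME0|BR1|rd1|wr0
(4) want 1×MEM +2rd +0wr — FU → AL0|MU2|ME0|BR1|rd1|wr0
(5) want 1×ALU +2rd +1wr — FU → AL0|MU2|ME0|BR1|rd1|wr0
(6) want 1×ALU +2rd +1wr — FU → AL0|MU2|ME0|BR1|rd1|wr0

issued = [0, 1]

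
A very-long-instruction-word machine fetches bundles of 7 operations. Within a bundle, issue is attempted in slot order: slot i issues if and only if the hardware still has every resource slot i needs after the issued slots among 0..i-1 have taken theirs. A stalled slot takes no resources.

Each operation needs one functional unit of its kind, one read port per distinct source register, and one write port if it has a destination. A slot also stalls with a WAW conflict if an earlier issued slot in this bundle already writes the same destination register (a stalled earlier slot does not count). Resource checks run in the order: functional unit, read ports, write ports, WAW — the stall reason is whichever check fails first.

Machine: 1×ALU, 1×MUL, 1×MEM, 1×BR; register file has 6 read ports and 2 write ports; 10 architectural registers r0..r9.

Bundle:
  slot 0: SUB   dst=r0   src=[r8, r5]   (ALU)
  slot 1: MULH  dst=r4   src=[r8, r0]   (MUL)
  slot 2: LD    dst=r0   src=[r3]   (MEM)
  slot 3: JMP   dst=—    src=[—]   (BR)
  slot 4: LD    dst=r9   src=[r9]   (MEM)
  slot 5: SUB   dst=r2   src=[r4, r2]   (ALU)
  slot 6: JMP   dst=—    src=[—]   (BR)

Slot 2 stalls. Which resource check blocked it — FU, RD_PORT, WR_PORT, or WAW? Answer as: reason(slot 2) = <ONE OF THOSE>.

reason(slot 2) = WR_PORT

(0) want 1×ALU +2rd +1wr — yes → AL0|MU1|ME1|BR1|rd4|wr1
(1) want 1×MUL +2rd +1wr — yes → AL0|MU0|ME1|BR1|rd2|wr0
(2) want 1×MEM +1rd +1wr — WR_PORT → AL0|MU0|ME1|BR1|rd2|wr0
(3) want 1×BR +0rd +0wr — yes → AL0|MU0|ME1|BR0|rd2|wr0
(4) want 1×MEM +1rd +1wr — WR_PORT → AL0|MU0|ME1|BR0|rd2|wr0
(5) want 1×ALU +2rd +1wr — FU → AL0|MU0|ME1|BR0|rd2|wr0
(6) want 1×BR +0rd +0wr — FU → AL0|MU0|ME1|BR0|rd2|wr0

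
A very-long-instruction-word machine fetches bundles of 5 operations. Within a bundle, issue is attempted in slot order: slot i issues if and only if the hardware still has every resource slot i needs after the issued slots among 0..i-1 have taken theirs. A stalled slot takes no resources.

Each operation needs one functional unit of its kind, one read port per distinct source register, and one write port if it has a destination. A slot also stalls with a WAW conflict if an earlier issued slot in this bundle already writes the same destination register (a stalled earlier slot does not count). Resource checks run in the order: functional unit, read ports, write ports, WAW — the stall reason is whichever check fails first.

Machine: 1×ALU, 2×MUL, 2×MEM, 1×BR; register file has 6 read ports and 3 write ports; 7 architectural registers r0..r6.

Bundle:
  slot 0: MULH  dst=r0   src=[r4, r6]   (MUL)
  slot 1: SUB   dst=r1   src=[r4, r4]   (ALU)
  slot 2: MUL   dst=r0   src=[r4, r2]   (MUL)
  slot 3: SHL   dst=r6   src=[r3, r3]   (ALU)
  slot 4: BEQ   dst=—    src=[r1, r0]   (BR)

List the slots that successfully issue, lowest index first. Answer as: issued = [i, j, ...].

issued = [0, 1, 4]

[0] MUL needs rd=2 wr=1: ok; after: ALU=1 MUL=1 MEM=2 BR=1, R=4, W=2
[1] ALU needs rd=1 wr=1: ok; after: ALU=0 MUL=1 MEM=2 BR=1, R=3, W=1
[2] MUL needs rd=2 wr=1: WAW; after: ALU=0 MUL=1 MEM=2 BR=1, R=3, W=1
[3] ALU needs rd=1 wr=1: FU; after: ALU=0 MUL=1 MEM=2 BR=1, R=3, W=1
[4] BR needs rd=2 wr=0: ok; after: ALU=0 MUL=1 MEM=2 BR=0, R=1, W=1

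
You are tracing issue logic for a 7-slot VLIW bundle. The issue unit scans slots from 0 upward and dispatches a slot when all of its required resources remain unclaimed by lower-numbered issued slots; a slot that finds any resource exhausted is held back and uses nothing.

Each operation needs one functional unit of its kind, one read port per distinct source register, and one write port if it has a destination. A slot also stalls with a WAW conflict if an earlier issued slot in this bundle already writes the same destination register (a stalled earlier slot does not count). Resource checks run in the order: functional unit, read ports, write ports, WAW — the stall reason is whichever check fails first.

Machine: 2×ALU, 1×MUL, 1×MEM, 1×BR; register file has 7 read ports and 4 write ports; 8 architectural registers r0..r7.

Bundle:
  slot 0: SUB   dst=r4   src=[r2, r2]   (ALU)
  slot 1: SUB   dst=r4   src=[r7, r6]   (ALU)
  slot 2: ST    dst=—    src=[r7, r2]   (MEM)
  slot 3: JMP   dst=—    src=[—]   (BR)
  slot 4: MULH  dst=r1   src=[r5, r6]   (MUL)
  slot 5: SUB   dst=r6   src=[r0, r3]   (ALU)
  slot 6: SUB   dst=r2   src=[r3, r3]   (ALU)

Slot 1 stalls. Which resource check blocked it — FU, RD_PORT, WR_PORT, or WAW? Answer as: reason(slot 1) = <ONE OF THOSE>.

reason(slot 1) = WAW

slot 0 (ALU): ISSUE — free A1,Mu1,Ld1,B1 rp6 wp3
slot 1 (ALU): stall WAW — free A1,Mu1,Ld1,B1 rp6 wp3
slot 2 (MEM): ISSUE — free A1,Mu1,Ld0,B1 rp4 wp3
slot 3 (BR): ISSUE — free A1,Mu1,Ld0,B0 rp4 wp3
slot 4 (MUL): ISSUE — free A1,Mu0,Ld0,B0 rp2 wp2
slot 5 (ALU): ISSUE — free A0,Mu0,Ld0,B0 rp0 wp1
slot 6 (ALU): stall FU — free A0,Mu0,Ld0,B0 rp0 wp1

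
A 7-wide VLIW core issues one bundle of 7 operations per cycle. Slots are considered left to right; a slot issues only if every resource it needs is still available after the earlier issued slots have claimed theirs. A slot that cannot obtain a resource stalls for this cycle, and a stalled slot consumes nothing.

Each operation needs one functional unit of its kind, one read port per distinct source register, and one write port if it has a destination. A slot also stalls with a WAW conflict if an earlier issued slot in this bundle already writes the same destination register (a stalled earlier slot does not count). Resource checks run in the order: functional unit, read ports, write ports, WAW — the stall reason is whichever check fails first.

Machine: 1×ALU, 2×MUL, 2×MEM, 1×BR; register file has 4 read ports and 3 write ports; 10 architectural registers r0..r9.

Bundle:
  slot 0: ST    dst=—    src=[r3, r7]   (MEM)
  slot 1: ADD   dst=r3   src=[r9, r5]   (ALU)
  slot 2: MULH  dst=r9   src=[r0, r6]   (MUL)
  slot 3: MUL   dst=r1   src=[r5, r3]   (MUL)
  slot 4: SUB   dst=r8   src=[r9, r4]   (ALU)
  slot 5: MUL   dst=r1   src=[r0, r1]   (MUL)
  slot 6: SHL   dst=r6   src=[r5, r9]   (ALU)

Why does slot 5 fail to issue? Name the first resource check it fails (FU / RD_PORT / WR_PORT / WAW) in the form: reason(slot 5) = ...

  0. MEM ⇒ go  {1A/2Mu/1Ld/1B | 2r 3w}
  1. ALU→r3 ⇒ go  {0A/2Mu/1Ld/1B | 0r 2w}
  2. MUL→r9 ⇒ no(RD_PORT)  {0A/2Mu/1Ld/1B | 0r 2w}
  3. MUL→r1 ⇒ no(RD_PORT)  {0A/2Mu/1Ld/1B | 0r 2w}
  4. ALU→r8 ⇒ no(FU)  {0A/2Mu/1Ld/1B | 0r 2w}
  5. MUL→r1 ⇒ no(RD_PORT)  {0A/2Mu/1Ld/1B | 0r 2w}
  6. ALU→r6 ⇒ no(FU)  {0A/2Mu/1Ld/1B | 0r 2w}

reason(slot 5) = RD_PORT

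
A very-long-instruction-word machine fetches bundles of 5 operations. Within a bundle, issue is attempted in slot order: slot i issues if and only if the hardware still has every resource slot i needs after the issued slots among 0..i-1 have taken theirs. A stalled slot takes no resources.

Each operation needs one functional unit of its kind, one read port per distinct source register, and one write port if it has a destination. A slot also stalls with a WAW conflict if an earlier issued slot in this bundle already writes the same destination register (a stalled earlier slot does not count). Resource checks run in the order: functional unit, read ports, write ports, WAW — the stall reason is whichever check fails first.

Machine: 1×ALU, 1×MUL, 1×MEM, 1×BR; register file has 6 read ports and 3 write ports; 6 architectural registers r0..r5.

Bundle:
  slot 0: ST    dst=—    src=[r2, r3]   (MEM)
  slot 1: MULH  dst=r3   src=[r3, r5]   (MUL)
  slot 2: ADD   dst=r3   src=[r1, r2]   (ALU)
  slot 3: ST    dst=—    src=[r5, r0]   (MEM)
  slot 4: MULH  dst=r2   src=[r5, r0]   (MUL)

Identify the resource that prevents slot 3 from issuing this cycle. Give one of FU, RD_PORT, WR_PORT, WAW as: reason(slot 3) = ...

reason(slot 3) = FU

#0 MEM src=r2,r3 dispatched  <A:1 Mu:1 Ld:0 B:1 rd:4 wr:3>
#1 MUL src=r3,r5 dispatched  <A:1 Mu:0 Ld:0 B:1 rd:2 wr:2>
#2 ALU src=r1,r2 held:WAW  <A:1 Mu:0 Ld:0 B:1 rd:2 wr:2>
#3 MEM src=r5,r0 held:FU  <A:1 Mu:0 Ld:0 B:1 rd:2 wr:2>
#4 MUL src=r5,r0 held:FU  <A:1 Mu:0 Ld:0 B:1 rd:2 wr:2>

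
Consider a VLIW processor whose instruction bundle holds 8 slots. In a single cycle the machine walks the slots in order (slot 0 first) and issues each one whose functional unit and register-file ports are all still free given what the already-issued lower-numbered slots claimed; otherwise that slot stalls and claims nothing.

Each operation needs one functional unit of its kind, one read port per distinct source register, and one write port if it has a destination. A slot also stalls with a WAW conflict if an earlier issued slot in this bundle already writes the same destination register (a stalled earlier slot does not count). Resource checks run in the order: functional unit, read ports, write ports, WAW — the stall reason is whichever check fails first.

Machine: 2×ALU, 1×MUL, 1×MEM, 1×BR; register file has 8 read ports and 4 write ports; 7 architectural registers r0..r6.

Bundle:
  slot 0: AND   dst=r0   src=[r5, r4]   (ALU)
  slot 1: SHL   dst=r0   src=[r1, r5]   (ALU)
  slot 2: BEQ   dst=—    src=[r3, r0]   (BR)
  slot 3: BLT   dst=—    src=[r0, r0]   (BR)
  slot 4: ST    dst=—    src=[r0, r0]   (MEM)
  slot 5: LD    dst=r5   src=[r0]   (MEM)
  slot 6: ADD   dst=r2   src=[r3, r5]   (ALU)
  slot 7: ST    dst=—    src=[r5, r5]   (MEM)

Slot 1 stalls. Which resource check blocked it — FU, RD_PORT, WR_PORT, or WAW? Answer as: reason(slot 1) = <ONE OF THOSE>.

reason(slot 1) = WAW

slot 0 (ALU): ISSUE — free A1,Mu1,Ld1,B1 rp6 wp3
slot 1 (ALU): stall WAW — free A1,Mu1,Ld1,B1 rp6 wp3
slot 2 (BR): ISSUE — free A1,Mu1,Ld1,B0 rp4 wp3
slot 3 (BR): stall FU — free A1,Mu1,Ld1,B0 rp4 wp3
slot 4 (MEM): ISSUE — free A1,Mu1,Ld0,B0 rp3 wp3
slot 5 (MEM): stall FU — free A1,Mu1,Ld0,B0 rp3 wp3
slot 6 (ALU): ISSUE — free A0,Mu1,Ld0,B0 rp1 wp2
slot 7 (MEM): stall FU — free A0,Mu1,Ld0,B0 rp1 wp2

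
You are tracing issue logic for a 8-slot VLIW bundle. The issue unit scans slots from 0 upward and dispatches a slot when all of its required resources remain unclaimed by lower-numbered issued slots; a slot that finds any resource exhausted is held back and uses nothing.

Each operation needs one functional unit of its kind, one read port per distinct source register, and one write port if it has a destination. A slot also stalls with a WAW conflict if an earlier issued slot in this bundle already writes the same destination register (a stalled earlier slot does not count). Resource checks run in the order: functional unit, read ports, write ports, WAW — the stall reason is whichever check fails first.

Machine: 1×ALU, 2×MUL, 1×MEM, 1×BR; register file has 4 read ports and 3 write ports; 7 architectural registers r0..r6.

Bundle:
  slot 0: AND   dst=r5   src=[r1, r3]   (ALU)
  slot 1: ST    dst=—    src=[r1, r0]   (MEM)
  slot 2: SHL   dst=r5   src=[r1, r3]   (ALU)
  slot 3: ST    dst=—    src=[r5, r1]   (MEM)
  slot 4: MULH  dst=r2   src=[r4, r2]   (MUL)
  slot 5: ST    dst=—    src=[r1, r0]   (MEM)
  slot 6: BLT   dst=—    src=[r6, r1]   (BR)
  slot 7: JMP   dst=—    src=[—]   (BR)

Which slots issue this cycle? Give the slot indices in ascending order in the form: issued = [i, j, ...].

(0) want 1×ALU +2rd +1wr — yes → AL0|MU2|ME1|BR1|rd2|wr2
(1) want 1×MEM +2rd +0wr — yes → AL0|MU2|ME0|BR1|rd0|wr2
(2) want 1×ALU +2rd +1wr — FU → AL0|MU2|ME0|BR1|rd0|wr2
(3) want 1×MEM +2rd +0wr — FU → AL0|MU2|ME0|BR1|rd0|wr2
(4) want 1×MUL +2rd +1wr — RD_PORT → AL0|MU2|ME0|BR1|rd0|wr2
(5) want 1×MEM +2rd +0wr — FU → AL0|MU2|ME0|BR1|rd0|wr2
(6) want 1×BR +2rd +0wr — RD_PORT → AL0|MU2|ME0|BR1|rd0|wr2
(7) want 1×BR +0rd +0wr — yes → AL0|MU2|ME0|BR0|rd0|wr2

issued = [0, 1, 7]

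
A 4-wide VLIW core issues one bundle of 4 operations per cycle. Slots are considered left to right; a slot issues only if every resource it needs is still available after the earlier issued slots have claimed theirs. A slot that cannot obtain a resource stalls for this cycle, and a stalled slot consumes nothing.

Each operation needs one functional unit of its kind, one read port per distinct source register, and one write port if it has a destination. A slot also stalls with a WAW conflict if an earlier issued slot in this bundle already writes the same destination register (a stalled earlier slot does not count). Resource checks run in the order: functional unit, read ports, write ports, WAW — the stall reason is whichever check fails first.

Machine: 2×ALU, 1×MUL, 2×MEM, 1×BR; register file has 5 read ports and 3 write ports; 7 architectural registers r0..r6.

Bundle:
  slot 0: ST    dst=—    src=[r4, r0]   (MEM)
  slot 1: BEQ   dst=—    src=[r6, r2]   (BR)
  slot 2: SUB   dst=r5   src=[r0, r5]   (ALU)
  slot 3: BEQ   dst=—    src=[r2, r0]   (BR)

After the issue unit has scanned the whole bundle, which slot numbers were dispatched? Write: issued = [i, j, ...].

slot 0 (MEM): ISSUE — free A2,Mu1,Ld1,B1 rp3 wp3
slot 1 (BR): ISSUE — free A2,Mu1,Ld1,B0 rp1 wp3
slot 2 (ALU): stall RD_PORT — free A2,Mu1,Ld1,B0 rp1 wp3
slot 3 (BR): stall FU — free A2,Mu1,Ld1,B0 rp1 wp3

issued = [0, 1]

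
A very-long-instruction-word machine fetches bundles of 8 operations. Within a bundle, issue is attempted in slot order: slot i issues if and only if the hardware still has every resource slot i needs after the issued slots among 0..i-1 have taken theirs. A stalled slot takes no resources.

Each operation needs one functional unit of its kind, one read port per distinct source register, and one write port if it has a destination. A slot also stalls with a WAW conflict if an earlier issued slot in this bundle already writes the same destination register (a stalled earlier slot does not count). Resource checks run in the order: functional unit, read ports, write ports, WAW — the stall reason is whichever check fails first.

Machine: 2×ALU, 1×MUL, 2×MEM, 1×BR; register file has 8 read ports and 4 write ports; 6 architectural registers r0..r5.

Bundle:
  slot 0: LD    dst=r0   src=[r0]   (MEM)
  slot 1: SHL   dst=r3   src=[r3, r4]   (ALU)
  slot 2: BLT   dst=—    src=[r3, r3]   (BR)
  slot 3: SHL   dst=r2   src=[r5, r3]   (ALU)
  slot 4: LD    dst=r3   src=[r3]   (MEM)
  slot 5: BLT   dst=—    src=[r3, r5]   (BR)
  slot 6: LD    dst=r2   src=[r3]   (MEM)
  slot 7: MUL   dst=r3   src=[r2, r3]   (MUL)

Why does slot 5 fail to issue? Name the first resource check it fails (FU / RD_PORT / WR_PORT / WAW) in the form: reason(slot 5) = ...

#0 MEM src=r0 dispatched  <A:2 Mu:1 Ld:1 B:1 rd:7 wr:3>
#1 ALU src=r3,r4 dispatched  <A:1 Mu:1 Ld:1 B:1 rd:5 wr:2>
#2 BR src=r3,r3 dispatched  <A:1 Mu:1 Ld:1 B:0 rd:4 wr:2>
#3 ALU src=r5,r3 dispatched  <A:0 Mu:1 Ld:1 B:0 rd:2 wr:1>
#4 MEM src=r3 held:WAW  <A:0 Mu:1 Ld:1 B:0 rd:2 wr:1>
#5 BR src=r3,r5 held:FU  <A:0 Mu:1 Ld:1 B:0 rd:2 wr:1>
#6 MEM src=r3 held:WAW  <A:0 Mu:1 Ld:1 B:0 rd:2 wr:1>
#7 MUL src=r2,r3 held:WAW  <A:0 Mu:1 Ld:1 B:0 rd:2 wr:1>

reason(slot 5) = FU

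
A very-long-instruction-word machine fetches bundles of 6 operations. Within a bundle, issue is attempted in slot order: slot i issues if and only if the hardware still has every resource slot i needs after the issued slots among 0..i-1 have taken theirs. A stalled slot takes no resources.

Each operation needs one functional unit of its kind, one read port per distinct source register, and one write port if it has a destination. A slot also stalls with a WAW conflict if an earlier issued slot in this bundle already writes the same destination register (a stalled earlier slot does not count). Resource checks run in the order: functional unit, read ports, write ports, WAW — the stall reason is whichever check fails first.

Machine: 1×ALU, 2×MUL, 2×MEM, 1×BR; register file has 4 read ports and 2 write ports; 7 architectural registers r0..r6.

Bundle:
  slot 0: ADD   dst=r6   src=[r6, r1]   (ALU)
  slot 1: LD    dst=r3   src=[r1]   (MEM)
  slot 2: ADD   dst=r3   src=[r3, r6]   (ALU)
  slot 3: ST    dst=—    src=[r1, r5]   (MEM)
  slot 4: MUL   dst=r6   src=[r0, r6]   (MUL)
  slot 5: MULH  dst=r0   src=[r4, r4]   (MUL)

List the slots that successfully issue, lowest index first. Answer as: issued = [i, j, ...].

slot 0 (ALU): ISSUE — free A0,Mu2,Ld2,B1 rp2 wp1
slot 1 (MEM): ISSUE — free A0,Mu2,Ld1,B1 rp1 wp0
slot 2 (ALU): stall FU — free A0,Mu2,Ld1,B1 rp1 wp0
slot 3 (MEM): stall RD_PORT — free A0,Mu2,Ld1,B1 rp1 wp0
slot 4 (MUL): stall RD_PORT — free A0,Mu2,Ld1,B1 rp1 wp0
slot 5 (MUL): stall WR_PORT — free A0,Mu2,Ld1,B1 rp1 wp0

issued = [0, 1]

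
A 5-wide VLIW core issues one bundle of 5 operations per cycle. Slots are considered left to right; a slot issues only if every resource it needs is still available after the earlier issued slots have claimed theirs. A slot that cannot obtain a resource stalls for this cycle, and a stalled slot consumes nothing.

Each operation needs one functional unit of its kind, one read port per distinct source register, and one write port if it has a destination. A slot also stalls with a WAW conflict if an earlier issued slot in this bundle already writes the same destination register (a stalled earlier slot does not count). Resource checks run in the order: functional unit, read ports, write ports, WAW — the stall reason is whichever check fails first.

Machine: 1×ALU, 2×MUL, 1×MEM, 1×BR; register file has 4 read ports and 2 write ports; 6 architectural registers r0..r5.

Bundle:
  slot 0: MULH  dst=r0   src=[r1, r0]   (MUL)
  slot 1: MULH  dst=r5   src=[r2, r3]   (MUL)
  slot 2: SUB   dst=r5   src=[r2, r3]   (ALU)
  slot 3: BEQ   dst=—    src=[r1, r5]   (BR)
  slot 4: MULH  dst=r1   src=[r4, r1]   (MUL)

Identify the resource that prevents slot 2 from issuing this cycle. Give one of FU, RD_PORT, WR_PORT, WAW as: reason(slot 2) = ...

reason(slot 2) = RD_PORT

#0 MUL src=r1,r0 dispatched  <A:1 Mu:1 Ld:1 B:1 rd:2 wr:1>
#1 MUL src=r2,r3 dispatched  <A:1 Mu:0 Ld:1 B:1 rd:0 wr:0>
#2 ALU src=r2,r3 held:RD_PORT  <A:1 Mu:0 Ld:1 B:1 rd:0 wr:0>
#3 BR src=r1,r5 held:RD_PORT  <A:1 Mu:0 Ld:1 B:1 rd:0 wr:0>
#4 MUL src=r4,r1 held:FU  <A:1 Mu:0 Ld:1 B:1 rd:0 wr:0>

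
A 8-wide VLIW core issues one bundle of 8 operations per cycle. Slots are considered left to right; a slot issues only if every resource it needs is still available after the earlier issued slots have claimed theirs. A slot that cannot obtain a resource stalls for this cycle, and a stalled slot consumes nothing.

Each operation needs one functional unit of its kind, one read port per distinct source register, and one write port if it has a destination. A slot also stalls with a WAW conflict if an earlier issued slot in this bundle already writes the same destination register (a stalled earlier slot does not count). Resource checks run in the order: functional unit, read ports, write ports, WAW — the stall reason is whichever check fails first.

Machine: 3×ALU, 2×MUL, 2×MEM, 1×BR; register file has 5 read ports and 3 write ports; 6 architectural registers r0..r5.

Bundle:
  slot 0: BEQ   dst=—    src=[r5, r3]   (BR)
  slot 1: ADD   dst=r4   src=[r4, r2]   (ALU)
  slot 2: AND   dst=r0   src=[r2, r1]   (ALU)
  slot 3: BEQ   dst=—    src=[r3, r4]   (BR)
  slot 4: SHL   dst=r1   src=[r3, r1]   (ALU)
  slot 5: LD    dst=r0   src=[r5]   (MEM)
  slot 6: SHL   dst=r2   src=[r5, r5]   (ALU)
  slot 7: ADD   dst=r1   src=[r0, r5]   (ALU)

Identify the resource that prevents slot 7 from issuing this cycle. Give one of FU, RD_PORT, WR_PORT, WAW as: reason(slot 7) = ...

reason(slot 7) = RD_PORT

  0. BR ⇒ go  {3A/2Mu/2Ld/0B | 3r 3w}
  1. ALU→r4 ⇒ go  {2A/2Mu/2Ld/0B | 1r 2w}
  2. ALU→r0 ⇒ no(RD_PORT)  {2A/2Mu/2Ld/0B | 1r 2w}
  3. BR ⇒ no(FU)  {2A/2Mu/2Ld/0B | 1r 2w}
  4. ALU→r1 ⇒ no(RD_PORT)  {2A/2Mu/2Ld/0B | 1r 2w}
  5. MEM→r0 ⇒ go  {2A/2Mu/1Ld/0B | 0r 1w}
  6. ALU→r2 ⇒ no(RD_PORT)  {2A/2Mu/1Ld/0B | 0r 1w}
  7. ALU→r1 ⇒ no(RD_PORT)  {2A/2Mu/1Ld/0B | 0r 1w}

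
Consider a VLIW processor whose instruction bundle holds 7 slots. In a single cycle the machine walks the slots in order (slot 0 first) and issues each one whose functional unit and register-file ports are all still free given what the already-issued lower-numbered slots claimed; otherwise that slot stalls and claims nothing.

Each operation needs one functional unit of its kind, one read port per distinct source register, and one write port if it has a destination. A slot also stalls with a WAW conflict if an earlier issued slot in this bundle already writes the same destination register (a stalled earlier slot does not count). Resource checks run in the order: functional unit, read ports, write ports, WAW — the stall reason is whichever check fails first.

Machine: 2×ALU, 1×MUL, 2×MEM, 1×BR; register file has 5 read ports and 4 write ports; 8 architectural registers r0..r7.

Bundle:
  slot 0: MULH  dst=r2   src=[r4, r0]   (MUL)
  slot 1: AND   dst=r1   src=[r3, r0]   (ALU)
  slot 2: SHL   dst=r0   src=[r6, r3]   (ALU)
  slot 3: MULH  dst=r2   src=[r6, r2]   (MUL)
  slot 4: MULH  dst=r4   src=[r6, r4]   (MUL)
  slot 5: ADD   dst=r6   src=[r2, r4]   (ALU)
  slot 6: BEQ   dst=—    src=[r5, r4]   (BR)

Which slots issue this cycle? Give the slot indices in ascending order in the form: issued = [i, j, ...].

  0. MUL→r2 ⇒ go  {2A/0Mu/2Ld/1B | 3r 3w}
  1. ALU→r1 ⇒ go  {1A/0Mu/2Ld/1B | 1r 2w}
  2. ALU→r0 ⇒ no(RD_PORT)  {1A/0Mu/2Ld/1B | 1r 2w}
  3. MUL→r2 ⇒ no(FU)  {1A/0Mu/2Ld/1B | 1r 2w}
  4. MUL→r4 ⇒ no(FU)  {1A/0Mu/2Ld/1B | 1r 2w}
  5. ALU→r6 ⇒ no(RD_PORT)  {1A/0Mu/2Ld/1B | 1r 2w}
  6. BR ⇒ no(RD_PORT)  {1A/0Mu/2Ld/1B | 1r 2w}

issued = [0, 1]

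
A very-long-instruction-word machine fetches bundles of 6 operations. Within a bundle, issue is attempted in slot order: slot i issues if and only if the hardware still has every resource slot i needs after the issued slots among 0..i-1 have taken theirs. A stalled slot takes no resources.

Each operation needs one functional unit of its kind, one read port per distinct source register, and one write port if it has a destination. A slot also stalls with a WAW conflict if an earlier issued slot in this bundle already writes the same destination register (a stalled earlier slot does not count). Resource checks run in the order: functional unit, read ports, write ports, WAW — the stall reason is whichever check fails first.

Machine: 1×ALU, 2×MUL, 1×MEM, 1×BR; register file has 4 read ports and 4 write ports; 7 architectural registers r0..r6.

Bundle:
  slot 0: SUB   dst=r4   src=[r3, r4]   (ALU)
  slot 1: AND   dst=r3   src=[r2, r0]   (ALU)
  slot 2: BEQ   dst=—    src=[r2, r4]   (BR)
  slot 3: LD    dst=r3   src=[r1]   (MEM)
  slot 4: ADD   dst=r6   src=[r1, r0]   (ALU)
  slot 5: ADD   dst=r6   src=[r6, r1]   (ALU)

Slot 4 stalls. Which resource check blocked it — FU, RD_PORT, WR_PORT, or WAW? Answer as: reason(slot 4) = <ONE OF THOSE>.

reason(slot 4) = FU

#0 ALU src=r3,r4 dispatched  <A:0 Mu:2 Ld:1 B:1 rd:2 wr:3>
#1 ALU src=r2,r0 held:FU  <A:0 Mu:2 Ld:1 B:1 rd:2 wr:3>
#2 BR src=r2,r4 dispatched  <A:0 Mu:2 Ld:1 B:0 rd:0 wr:3>
#3 MEM src=r1 held:RD_PORT  <A:0 Mu:2 Ld:1 B:0 rd:0 wr:3>
#4 ALU src=r1,r0 held:FU  <A:0 Mu:2 Ld:1 B:0 rd:0 wr:3>
#5 ALU src=r6,r1 held:FU  <A:0 Mu:2 Ld:1 B:0 rd:0 wr:3>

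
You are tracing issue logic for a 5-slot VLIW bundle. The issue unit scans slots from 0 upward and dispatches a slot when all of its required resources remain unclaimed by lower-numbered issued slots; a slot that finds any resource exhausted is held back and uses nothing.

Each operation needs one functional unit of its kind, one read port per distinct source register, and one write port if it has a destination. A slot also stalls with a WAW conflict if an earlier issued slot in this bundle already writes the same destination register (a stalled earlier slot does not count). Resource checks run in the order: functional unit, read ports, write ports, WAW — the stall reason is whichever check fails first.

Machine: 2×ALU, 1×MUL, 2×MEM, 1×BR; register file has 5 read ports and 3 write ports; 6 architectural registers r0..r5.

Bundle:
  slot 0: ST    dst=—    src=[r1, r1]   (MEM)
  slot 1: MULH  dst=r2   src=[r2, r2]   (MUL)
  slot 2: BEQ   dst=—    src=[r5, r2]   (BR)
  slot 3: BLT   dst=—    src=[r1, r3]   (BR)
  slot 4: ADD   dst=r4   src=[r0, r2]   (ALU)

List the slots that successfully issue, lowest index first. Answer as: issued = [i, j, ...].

  0. MEM ⇒ go  {2A/1Mu/1Ld/1B | 4r 3w}
  1. MUL→r2 ⇒ go  {2A/0Mu/1Ld/1B | 3r 2w}
  2. BR ⇒ go  {2A/0Mu/1Ld/0B | 1r 2w}
  3. BR ⇒ no(FU)  {2A/0Mu/1Ld/0B | 1r 2w}
  4. ALU→r4 ⇒ no(RD_PORT)  {2A/0Mu/1Ld/0B | 1r 2w}

issued = [0, 1, 2]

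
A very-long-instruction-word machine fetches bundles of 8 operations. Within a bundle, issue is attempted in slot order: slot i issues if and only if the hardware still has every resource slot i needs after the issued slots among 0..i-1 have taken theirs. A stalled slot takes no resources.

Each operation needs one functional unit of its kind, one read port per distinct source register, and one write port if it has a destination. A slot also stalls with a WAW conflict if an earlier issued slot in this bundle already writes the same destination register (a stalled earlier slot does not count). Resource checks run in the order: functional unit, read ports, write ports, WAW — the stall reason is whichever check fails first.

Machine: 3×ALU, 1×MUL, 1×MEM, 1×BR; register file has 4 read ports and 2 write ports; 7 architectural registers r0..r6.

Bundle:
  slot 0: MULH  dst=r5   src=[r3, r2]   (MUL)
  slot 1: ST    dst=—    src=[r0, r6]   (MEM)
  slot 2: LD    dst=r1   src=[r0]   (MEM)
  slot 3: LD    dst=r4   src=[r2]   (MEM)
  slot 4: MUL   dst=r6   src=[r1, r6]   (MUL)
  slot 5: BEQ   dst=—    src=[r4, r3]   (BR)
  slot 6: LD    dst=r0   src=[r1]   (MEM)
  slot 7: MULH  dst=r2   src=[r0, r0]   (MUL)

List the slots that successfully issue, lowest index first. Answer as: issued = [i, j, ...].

[0] MUL needs rd=2 wr=1: ok; after: ALU=3 MUL=0 MEM=1 BR=1, R=2, W=1
[1] MEM needs rd=2 wr=0: ok; after: ALU=3 MUL=0 MEM=0 BR=1, R=0, W=1
[2] MEM needs rd=1 wr=1: FU; after: ALU=3 MUL=0 MEM=0 BR=1, R=0, W=1
[3] MEM needs rd=1 wr=1: FU; after: ALU=3 MUL=0 MEM=0 BR=1, R=0, W=1
[4] MUL needs rd=2 wr=1: FU; after: ALU=3 MUL=0 MEM=0 BR=1, R=0, W=1
[5] BR needs rd=2 wr=0: RD_PORT; after: ALU=3 MUL=0 MEM=0 BR=1, R=0, W=1
[6] MEM needs rd=1 wr=1: FU; after: ALU=3 MUL=0 MEM=0 BR=1, R=0, W=1
[7] MUL needs rd=1 wr=1: FU; after: ALU=3 MUL=0 MEM=0 BR=1, R=0, W=1

issued = [0, 1]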